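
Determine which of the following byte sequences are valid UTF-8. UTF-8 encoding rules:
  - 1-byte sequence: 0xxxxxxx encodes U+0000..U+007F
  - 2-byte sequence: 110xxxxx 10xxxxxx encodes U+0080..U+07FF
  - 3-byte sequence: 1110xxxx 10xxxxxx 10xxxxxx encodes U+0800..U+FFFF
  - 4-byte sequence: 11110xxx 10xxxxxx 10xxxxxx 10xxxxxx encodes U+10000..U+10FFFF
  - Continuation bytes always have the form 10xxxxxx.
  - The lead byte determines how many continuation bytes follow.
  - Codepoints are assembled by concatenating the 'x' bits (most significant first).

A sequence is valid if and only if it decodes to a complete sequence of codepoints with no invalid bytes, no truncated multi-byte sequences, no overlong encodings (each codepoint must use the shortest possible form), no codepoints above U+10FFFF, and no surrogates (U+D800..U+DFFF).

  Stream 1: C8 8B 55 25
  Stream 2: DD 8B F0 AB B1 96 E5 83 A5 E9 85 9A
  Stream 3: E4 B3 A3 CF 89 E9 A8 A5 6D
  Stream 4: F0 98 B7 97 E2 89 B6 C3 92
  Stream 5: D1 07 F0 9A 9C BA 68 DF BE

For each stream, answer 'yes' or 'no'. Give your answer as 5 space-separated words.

Stream 1: decodes cleanly. VALID
Stream 2: decodes cleanly. VALID
Stream 3: decodes cleanly. VALID
Stream 4: decodes cleanly. VALID
Stream 5: error at byte offset 1. INVALID

Answer: yes yes yes yes no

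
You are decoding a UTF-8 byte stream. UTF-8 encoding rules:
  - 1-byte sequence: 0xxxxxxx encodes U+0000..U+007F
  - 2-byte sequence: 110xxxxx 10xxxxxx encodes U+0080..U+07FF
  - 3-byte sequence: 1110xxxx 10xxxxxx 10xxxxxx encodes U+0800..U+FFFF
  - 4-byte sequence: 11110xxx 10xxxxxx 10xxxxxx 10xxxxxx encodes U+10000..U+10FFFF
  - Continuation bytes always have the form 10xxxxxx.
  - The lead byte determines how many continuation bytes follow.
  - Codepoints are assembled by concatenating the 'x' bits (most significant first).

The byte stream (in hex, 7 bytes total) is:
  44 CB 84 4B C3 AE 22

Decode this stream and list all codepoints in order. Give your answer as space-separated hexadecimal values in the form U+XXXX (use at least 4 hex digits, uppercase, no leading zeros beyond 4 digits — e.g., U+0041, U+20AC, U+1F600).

Answer: U+0044 U+02C4 U+004B U+00EE U+0022

Derivation:
Byte[0]=44: 1-byte ASCII. cp=U+0044
Byte[1]=CB: 2-byte lead, need 1 cont bytes. acc=0xB
Byte[2]=84: continuation. acc=(acc<<6)|0x04=0x2C4
Completed: cp=U+02C4 (starts at byte 1)
Byte[3]=4B: 1-byte ASCII. cp=U+004B
Byte[4]=C3: 2-byte lead, need 1 cont bytes. acc=0x3
Byte[5]=AE: continuation. acc=(acc<<6)|0x2E=0xEE
Completed: cp=U+00EE (starts at byte 4)
Byte[6]=22: 1-byte ASCII. cp=U+0022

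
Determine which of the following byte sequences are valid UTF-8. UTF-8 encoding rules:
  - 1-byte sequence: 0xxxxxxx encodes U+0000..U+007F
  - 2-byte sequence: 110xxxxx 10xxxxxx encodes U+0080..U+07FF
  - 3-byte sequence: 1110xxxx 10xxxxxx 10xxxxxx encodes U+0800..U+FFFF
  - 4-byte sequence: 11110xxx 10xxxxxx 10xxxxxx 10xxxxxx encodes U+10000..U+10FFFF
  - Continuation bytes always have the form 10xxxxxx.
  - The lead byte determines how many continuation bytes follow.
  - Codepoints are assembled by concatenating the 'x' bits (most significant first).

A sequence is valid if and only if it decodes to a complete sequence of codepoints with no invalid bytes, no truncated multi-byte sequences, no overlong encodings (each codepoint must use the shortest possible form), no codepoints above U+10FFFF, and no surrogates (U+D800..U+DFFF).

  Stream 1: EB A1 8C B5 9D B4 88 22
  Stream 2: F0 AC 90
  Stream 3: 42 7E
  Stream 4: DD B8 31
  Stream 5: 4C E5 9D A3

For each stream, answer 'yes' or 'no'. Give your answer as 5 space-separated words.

Answer: no no yes yes yes

Derivation:
Stream 1: error at byte offset 3. INVALID
Stream 2: error at byte offset 3. INVALID
Stream 3: decodes cleanly. VALID
Stream 4: decodes cleanly. VALID
Stream 5: decodes cleanly. VALID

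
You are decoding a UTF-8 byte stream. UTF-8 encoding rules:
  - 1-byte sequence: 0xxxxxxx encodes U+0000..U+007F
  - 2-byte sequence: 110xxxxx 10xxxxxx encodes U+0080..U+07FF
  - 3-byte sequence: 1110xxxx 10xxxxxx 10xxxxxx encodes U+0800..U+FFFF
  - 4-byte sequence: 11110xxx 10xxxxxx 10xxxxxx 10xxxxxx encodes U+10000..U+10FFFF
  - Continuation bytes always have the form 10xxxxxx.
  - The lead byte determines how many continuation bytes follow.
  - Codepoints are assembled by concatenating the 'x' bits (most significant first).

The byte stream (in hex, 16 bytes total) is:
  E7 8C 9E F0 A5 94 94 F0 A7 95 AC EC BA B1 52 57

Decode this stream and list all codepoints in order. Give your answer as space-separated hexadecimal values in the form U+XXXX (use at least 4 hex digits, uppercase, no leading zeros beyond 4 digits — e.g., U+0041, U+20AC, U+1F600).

Byte[0]=E7: 3-byte lead, need 2 cont bytes. acc=0x7
Byte[1]=8C: continuation. acc=(acc<<6)|0x0C=0x1CC
Byte[2]=9E: continuation. acc=(acc<<6)|0x1E=0x731E
Completed: cp=U+731E (starts at byte 0)
Byte[3]=F0: 4-byte lead, need 3 cont bytes. acc=0x0
Byte[4]=A5: continuation. acc=(acc<<6)|0x25=0x25
Byte[5]=94: continuation. acc=(acc<<6)|0x14=0x954
Byte[6]=94: continuation. acc=(acc<<6)|0x14=0x25514
Completed: cp=U+25514 (starts at byte 3)
Byte[7]=F0: 4-byte lead, need 3 cont bytes. acc=0x0
Byte[8]=A7: continuation. acc=(acc<<6)|0x27=0x27
Byte[9]=95: continuation. acc=(acc<<6)|0x15=0x9D5
Byte[10]=AC: continuation. acc=(acc<<6)|0x2C=0x2756C
Completed: cp=U+2756C (starts at byte 7)
Byte[11]=EC: 3-byte lead, need 2 cont bytes. acc=0xC
Byte[12]=BA: continuation. acc=(acc<<6)|0x3A=0x33A
Byte[13]=B1: continuation. acc=(acc<<6)|0x31=0xCEB1
Completed: cp=U+CEB1 (starts at byte 11)
Byte[14]=52: 1-byte ASCII. cp=U+0052
Byte[15]=57: 1-byte ASCII. cp=U+0057

Answer: U+731E U+25514 U+2756C U+CEB1 U+0052 U+0057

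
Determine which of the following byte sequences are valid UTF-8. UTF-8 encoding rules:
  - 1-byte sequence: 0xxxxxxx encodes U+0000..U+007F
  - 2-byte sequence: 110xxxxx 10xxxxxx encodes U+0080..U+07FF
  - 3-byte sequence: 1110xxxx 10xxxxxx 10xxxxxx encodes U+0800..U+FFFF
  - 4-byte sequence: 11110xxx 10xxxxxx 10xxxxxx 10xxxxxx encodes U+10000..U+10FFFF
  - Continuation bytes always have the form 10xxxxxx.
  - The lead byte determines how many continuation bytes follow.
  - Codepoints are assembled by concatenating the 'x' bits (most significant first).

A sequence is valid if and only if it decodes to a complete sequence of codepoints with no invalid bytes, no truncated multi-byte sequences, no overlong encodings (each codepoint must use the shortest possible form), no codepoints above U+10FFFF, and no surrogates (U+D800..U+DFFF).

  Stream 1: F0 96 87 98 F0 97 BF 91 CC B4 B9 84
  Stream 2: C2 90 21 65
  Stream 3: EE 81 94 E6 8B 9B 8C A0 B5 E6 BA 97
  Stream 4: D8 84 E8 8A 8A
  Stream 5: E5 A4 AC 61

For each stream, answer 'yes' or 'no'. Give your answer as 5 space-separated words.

Stream 1: error at byte offset 10. INVALID
Stream 2: decodes cleanly. VALID
Stream 3: error at byte offset 6. INVALID
Stream 4: decodes cleanly. VALID
Stream 5: decodes cleanly. VALID

Answer: no yes no yes yes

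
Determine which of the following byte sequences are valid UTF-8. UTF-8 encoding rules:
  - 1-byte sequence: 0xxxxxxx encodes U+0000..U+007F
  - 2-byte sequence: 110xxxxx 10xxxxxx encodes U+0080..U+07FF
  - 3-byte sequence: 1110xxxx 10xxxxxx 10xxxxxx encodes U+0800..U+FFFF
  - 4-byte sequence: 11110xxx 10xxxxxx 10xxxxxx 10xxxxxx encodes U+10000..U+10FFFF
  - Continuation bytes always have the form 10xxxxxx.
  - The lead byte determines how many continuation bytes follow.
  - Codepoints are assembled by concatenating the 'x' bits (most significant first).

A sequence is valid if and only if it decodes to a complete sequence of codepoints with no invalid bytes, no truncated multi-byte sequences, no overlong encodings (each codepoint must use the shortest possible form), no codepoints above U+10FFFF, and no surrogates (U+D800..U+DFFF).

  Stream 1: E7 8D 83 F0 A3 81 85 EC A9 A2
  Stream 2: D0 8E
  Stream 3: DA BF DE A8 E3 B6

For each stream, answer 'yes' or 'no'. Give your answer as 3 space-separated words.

Answer: yes yes no

Derivation:
Stream 1: decodes cleanly. VALID
Stream 2: decodes cleanly. VALID
Stream 3: error at byte offset 6. INVALID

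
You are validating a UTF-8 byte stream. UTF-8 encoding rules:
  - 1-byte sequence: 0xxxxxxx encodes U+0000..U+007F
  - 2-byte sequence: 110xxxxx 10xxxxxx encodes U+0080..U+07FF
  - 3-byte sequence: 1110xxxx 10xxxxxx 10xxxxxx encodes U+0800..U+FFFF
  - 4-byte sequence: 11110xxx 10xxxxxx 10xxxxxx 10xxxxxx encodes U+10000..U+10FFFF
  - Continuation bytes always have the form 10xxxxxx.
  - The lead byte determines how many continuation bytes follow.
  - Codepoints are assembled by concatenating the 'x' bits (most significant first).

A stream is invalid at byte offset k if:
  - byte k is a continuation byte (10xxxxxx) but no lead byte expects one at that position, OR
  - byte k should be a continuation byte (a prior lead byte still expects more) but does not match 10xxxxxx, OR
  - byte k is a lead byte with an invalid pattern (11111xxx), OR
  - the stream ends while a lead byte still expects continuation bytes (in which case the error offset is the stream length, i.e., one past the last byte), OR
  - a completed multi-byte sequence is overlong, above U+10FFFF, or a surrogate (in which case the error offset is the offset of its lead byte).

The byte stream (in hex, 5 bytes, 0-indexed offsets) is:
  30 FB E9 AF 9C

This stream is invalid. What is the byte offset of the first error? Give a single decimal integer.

Byte[0]=30: 1-byte ASCII. cp=U+0030
Byte[1]=FB: INVALID lead byte (not 0xxx/110x/1110/11110)

Answer: 1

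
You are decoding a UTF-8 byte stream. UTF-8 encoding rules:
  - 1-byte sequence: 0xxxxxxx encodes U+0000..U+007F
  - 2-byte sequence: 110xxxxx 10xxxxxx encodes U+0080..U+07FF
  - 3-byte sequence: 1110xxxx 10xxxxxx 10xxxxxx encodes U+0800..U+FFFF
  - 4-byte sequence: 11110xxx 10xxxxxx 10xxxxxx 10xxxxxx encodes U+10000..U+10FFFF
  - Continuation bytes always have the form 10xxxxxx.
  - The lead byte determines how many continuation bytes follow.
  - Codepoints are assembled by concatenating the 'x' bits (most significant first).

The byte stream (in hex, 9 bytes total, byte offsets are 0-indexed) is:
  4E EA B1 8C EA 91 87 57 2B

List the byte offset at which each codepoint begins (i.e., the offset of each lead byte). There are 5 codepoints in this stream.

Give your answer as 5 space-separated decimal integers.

Answer: 0 1 4 7 8

Derivation:
Byte[0]=4E: 1-byte ASCII. cp=U+004E
Byte[1]=EA: 3-byte lead, need 2 cont bytes. acc=0xA
Byte[2]=B1: continuation. acc=(acc<<6)|0x31=0x2B1
Byte[3]=8C: continuation. acc=(acc<<6)|0x0C=0xAC4C
Completed: cp=U+AC4C (starts at byte 1)
Byte[4]=EA: 3-byte lead, need 2 cont bytes. acc=0xA
Byte[5]=91: continuation. acc=(acc<<6)|0x11=0x291
Byte[6]=87: continuation. acc=(acc<<6)|0x07=0xA447
Completed: cp=U+A447 (starts at byte 4)
Byte[7]=57: 1-byte ASCII. cp=U+0057
Byte[8]=2B: 1-byte ASCII. cp=U+002B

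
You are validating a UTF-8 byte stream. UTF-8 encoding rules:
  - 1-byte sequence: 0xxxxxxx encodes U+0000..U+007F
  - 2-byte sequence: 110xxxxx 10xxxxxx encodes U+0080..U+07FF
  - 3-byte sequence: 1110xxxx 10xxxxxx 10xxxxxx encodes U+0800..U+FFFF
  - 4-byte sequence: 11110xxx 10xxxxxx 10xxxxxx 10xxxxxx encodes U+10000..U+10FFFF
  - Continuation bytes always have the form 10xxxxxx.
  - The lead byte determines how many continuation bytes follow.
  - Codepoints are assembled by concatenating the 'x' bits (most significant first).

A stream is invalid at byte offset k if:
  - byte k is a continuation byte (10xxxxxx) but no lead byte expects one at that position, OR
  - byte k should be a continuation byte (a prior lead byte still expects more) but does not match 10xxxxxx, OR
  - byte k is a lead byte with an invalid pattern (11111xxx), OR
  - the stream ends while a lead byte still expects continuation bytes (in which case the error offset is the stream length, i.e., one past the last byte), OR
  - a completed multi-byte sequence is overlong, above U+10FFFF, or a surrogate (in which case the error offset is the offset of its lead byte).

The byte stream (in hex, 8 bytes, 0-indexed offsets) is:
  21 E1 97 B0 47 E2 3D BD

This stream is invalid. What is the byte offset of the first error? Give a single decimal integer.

Byte[0]=21: 1-byte ASCII. cp=U+0021
Byte[1]=E1: 3-byte lead, need 2 cont bytes. acc=0x1
Byte[2]=97: continuation. acc=(acc<<6)|0x17=0x57
Byte[3]=B0: continuation. acc=(acc<<6)|0x30=0x15F0
Completed: cp=U+15F0 (starts at byte 1)
Byte[4]=47: 1-byte ASCII. cp=U+0047
Byte[5]=E2: 3-byte lead, need 2 cont bytes. acc=0x2
Byte[6]=3D: expected 10xxxxxx continuation. INVALID

Answer: 6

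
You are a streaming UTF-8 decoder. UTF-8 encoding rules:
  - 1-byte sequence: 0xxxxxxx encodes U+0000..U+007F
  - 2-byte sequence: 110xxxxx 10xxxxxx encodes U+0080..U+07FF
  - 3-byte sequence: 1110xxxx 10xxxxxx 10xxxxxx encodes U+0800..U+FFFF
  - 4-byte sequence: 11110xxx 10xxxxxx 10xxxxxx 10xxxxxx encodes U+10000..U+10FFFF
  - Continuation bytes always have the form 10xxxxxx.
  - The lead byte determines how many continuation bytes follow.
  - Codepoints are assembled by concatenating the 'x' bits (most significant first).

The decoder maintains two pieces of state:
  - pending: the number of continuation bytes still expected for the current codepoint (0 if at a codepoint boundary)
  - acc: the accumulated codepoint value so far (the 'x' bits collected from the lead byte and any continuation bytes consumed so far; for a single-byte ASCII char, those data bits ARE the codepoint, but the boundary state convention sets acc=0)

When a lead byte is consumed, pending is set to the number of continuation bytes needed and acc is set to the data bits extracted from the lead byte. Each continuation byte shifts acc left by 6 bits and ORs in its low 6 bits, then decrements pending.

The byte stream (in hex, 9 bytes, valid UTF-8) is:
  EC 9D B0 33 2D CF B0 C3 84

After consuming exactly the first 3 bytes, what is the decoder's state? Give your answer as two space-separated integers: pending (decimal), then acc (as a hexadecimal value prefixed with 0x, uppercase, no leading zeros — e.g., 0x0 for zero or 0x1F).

Answer: 0 0xC770

Derivation:
Byte[0]=EC: 3-byte lead. pending=2, acc=0xC
Byte[1]=9D: continuation. acc=(acc<<6)|0x1D=0x31D, pending=1
Byte[2]=B0: continuation. acc=(acc<<6)|0x30=0xC770, pending=0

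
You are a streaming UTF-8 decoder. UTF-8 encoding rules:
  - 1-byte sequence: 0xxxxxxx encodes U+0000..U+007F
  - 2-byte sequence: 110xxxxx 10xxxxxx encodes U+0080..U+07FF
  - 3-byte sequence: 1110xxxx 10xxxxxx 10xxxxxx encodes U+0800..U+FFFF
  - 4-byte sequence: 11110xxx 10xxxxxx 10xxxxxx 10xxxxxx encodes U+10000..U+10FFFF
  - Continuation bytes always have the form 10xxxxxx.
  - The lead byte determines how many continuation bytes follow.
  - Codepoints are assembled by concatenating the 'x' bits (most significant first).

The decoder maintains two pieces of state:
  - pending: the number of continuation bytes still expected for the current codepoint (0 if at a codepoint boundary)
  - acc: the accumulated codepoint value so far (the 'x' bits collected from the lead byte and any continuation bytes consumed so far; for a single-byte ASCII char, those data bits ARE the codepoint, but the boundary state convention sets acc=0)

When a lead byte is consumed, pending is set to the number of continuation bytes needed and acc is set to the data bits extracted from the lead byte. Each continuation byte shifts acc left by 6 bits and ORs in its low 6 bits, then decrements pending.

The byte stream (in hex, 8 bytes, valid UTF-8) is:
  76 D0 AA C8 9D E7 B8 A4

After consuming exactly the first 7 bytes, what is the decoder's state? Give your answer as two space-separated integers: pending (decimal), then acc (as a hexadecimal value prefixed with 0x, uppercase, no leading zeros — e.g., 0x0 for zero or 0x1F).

Byte[0]=76: 1-byte. pending=0, acc=0x0
Byte[1]=D0: 2-byte lead. pending=1, acc=0x10
Byte[2]=AA: continuation. acc=(acc<<6)|0x2A=0x42A, pending=0
Byte[3]=C8: 2-byte lead. pending=1, acc=0x8
Byte[4]=9D: continuation. acc=(acc<<6)|0x1D=0x21D, pending=0
Byte[5]=E7: 3-byte lead. pending=2, acc=0x7
Byte[6]=B8: continuation. acc=(acc<<6)|0x38=0x1F8, pending=1

Answer: 1 0x1F8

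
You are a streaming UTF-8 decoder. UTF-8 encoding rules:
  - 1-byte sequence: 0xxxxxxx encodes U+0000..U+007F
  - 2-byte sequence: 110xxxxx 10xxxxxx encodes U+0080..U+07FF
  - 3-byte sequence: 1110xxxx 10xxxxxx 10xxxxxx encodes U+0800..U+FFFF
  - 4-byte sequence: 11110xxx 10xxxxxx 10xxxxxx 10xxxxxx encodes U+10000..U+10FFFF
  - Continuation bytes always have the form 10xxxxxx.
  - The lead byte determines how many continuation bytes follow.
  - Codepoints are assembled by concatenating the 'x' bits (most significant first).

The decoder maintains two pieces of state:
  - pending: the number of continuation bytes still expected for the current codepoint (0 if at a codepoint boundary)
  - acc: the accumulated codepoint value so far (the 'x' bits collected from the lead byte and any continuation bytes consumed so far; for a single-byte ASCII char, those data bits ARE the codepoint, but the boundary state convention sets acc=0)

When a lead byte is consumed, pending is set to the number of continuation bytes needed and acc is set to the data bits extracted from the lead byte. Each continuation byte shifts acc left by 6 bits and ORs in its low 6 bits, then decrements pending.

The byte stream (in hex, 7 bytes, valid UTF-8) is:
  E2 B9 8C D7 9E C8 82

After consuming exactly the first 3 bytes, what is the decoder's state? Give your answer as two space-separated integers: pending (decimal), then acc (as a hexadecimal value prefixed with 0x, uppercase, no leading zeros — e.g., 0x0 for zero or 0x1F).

Answer: 0 0x2E4C

Derivation:
Byte[0]=E2: 3-byte lead. pending=2, acc=0x2
Byte[1]=B9: continuation. acc=(acc<<6)|0x39=0xB9, pending=1
Byte[2]=8C: continuation. acc=(acc<<6)|0x0C=0x2E4C, pending=0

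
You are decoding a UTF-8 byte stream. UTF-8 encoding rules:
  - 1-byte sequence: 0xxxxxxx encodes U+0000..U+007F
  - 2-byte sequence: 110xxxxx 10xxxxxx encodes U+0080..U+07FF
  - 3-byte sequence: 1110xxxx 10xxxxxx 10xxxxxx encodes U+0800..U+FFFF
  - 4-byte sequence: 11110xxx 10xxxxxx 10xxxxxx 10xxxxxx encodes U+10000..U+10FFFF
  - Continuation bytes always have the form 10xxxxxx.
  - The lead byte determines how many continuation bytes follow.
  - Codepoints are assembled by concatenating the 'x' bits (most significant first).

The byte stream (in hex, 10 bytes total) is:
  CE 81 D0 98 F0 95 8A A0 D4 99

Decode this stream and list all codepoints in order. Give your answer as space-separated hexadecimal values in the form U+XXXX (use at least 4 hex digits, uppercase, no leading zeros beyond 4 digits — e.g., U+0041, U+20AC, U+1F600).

Byte[0]=CE: 2-byte lead, need 1 cont bytes. acc=0xE
Byte[1]=81: continuation. acc=(acc<<6)|0x01=0x381
Completed: cp=U+0381 (starts at byte 0)
Byte[2]=D0: 2-byte lead, need 1 cont bytes. acc=0x10
Byte[3]=98: continuation. acc=(acc<<6)|0x18=0x418
Completed: cp=U+0418 (starts at byte 2)
Byte[4]=F0: 4-byte lead, need 3 cont bytes. acc=0x0
Byte[5]=95: continuation. acc=(acc<<6)|0x15=0x15
Byte[6]=8A: continuation. acc=(acc<<6)|0x0A=0x54A
Byte[7]=A0: continuation. acc=(acc<<6)|0x20=0x152A0
Completed: cp=U+152A0 (starts at byte 4)
Byte[8]=D4: 2-byte lead, need 1 cont bytes. acc=0x14
Byte[9]=99: continuation. acc=(acc<<6)|0x19=0x519
Completed: cp=U+0519 (starts at byte 8)

Answer: U+0381 U+0418 U+152A0 U+0519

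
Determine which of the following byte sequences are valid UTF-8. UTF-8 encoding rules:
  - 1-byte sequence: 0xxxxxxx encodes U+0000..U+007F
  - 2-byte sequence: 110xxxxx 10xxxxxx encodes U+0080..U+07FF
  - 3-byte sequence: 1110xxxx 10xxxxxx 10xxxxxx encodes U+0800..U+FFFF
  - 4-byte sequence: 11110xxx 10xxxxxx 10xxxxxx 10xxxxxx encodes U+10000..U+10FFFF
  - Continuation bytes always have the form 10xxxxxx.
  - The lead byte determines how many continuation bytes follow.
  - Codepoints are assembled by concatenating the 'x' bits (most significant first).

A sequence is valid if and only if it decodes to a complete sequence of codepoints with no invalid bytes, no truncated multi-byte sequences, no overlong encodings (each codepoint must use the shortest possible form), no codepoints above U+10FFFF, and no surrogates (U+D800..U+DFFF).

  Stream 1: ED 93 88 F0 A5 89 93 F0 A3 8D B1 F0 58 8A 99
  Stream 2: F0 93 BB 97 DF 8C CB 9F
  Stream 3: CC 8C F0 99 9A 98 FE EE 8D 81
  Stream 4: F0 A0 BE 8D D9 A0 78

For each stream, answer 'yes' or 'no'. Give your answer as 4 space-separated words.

Stream 1: error at byte offset 12. INVALID
Stream 2: decodes cleanly. VALID
Stream 3: error at byte offset 6. INVALID
Stream 4: decodes cleanly. VALID

Answer: no yes no yes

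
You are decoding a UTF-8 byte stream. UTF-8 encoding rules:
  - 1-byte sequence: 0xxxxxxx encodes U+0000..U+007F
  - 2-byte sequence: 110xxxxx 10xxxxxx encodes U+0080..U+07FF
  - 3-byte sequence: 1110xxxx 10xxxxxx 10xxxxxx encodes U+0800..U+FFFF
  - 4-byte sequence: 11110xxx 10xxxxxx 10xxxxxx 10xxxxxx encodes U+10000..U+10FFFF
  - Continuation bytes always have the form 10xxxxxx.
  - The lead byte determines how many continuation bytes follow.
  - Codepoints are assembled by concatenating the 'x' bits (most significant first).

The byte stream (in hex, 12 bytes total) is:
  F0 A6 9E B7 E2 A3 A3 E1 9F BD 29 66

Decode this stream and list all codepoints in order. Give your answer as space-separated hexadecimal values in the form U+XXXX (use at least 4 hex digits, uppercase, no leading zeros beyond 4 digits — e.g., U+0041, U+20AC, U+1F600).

Byte[0]=F0: 4-byte lead, need 3 cont bytes. acc=0x0
Byte[1]=A6: continuation. acc=(acc<<6)|0x26=0x26
Byte[2]=9E: continuation. acc=(acc<<6)|0x1E=0x99E
Byte[3]=B7: continuation. acc=(acc<<6)|0x37=0x267B7
Completed: cp=U+267B7 (starts at byte 0)
Byte[4]=E2: 3-byte lead, need 2 cont bytes. acc=0x2
Byte[5]=A3: continuation. acc=(acc<<6)|0x23=0xA3
Byte[6]=A3: continuation. acc=(acc<<6)|0x23=0x28E3
Completed: cp=U+28E3 (starts at byte 4)
Byte[7]=E1: 3-byte lead, need 2 cont bytes. acc=0x1
Byte[8]=9F: continuation. acc=(acc<<6)|0x1F=0x5F
Byte[9]=BD: continuation. acc=(acc<<6)|0x3D=0x17FD
Completed: cp=U+17FD (starts at byte 7)
Byte[10]=29: 1-byte ASCII. cp=U+0029
Byte[11]=66: 1-byte ASCII. cp=U+0066

Answer: U+267B7 U+28E3 U+17FD U+0029 U+0066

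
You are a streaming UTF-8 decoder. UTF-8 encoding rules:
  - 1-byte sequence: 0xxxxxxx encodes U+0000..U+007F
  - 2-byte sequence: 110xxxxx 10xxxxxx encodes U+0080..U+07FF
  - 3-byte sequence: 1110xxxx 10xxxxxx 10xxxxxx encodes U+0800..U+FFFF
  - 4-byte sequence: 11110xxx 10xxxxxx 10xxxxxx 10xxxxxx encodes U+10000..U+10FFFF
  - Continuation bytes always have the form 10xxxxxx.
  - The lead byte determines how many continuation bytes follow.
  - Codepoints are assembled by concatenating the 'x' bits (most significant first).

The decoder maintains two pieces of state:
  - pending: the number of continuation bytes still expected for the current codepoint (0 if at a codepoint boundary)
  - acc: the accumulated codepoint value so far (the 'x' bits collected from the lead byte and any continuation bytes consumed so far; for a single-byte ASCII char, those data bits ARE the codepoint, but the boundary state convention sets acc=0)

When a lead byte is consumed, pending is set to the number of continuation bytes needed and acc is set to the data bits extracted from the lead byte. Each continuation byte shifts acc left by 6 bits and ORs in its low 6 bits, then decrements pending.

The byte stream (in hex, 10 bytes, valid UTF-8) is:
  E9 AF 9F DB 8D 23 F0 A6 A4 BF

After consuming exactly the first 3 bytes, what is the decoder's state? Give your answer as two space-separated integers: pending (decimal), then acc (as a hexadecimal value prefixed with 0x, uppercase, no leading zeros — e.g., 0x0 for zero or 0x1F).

Answer: 0 0x9BDF

Derivation:
Byte[0]=E9: 3-byte lead. pending=2, acc=0x9
Byte[1]=AF: continuation. acc=(acc<<6)|0x2F=0x26F, pending=1
Byte[2]=9F: continuation. acc=(acc<<6)|0x1F=0x9BDF, pending=0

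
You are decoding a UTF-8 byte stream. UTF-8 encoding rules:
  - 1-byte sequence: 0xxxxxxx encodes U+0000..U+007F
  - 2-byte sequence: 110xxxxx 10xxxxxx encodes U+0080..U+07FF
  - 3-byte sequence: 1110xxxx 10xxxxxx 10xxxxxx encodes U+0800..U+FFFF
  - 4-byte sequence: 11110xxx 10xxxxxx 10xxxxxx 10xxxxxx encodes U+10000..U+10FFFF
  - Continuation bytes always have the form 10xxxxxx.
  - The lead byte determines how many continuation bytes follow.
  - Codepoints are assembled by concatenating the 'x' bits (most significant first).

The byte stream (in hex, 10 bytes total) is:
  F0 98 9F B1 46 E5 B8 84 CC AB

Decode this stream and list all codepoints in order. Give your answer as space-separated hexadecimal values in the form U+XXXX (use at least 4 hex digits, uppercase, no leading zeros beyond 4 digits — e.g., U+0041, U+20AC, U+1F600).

Answer: U+187F1 U+0046 U+5E04 U+032B

Derivation:
Byte[0]=F0: 4-byte lead, need 3 cont bytes. acc=0x0
Byte[1]=98: continuation. acc=(acc<<6)|0x18=0x18
Byte[2]=9F: continuation. acc=(acc<<6)|0x1F=0x61F
Byte[3]=B1: continuation. acc=(acc<<6)|0x31=0x187F1
Completed: cp=U+187F1 (starts at byte 0)
Byte[4]=46: 1-byte ASCII. cp=U+0046
Byte[5]=E5: 3-byte lead, need 2 cont bytes. acc=0x5
Byte[6]=B8: continuation. acc=(acc<<6)|0x38=0x178
Byte[7]=84: continuation. acc=(acc<<6)|0x04=0x5E04
Completed: cp=U+5E04 (starts at byte 5)
Byte[8]=CC: 2-byte lead, need 1 cont bytes. acc=0xC
Byte[9]=AB: continuation. acc=(acc<<6)|0x2B=0x32B
Completed: cp=U+032B (starts at byte 8)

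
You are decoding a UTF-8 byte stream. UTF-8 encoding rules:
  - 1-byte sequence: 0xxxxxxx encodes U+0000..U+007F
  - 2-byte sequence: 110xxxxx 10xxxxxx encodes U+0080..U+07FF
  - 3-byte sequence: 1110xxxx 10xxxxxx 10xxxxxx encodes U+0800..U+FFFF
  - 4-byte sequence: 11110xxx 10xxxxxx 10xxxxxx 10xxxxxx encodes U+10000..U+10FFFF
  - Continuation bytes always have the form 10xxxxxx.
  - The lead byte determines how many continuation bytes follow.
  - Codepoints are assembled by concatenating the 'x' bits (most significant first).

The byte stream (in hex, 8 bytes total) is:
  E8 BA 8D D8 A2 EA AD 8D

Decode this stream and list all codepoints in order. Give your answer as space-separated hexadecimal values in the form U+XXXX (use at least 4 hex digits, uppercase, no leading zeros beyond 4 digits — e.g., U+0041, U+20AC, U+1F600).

Byte[0]=E8: 3-byte lead, need 2 cont bytes. acc=0x8
Byte[1]=BA: continuation. acc=(acc<<6)|0x3A=0x23A
Byte[2]=8D: continuation. acc=(acc<<6)|0x0D=0x8E8D
Completed: cp=U+8E8D (starts at byte 0)
Byte[3]=D8: 2-byte lead, need 1 cont bytes. acc=0x18
Byte[4]=A2: continuation. acc=(acc<<6)|0x22=0x622
Completed: cp=U+0622 (starts at byte 3)
Byte[5]=EA: 3-byte lead, need 2 cont bytes. acc=0xA
Byte[6]=AD: continuation. acc=(acc<<6)|0x2D=0x2AD
Byte[7]=8D: continuation. acc=(acc<<6)|0x0D=0xAB4D
Completed: cp=U+AB4D (starts at byte 5)

Answer: U+8E8D U+0622 U+AB4D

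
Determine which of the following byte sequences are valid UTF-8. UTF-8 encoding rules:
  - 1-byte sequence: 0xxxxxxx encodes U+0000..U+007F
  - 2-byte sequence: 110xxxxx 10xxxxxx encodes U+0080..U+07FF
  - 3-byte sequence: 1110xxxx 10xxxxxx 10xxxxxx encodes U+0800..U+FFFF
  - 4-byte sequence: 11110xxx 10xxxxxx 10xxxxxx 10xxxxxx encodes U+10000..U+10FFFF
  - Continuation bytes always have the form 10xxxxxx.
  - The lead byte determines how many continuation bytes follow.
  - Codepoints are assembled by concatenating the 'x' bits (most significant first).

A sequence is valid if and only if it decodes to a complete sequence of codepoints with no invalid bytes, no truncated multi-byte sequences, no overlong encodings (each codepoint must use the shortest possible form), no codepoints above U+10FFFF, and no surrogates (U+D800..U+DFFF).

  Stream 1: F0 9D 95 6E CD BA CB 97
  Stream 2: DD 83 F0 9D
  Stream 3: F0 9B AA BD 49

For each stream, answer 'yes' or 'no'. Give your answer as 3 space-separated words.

Stream 1: error at byte offset 3. INVALID
Stream 2: error at byte offset 4. INVALID
Stream 3: decodes cleanly. VALID

Answer: no no yes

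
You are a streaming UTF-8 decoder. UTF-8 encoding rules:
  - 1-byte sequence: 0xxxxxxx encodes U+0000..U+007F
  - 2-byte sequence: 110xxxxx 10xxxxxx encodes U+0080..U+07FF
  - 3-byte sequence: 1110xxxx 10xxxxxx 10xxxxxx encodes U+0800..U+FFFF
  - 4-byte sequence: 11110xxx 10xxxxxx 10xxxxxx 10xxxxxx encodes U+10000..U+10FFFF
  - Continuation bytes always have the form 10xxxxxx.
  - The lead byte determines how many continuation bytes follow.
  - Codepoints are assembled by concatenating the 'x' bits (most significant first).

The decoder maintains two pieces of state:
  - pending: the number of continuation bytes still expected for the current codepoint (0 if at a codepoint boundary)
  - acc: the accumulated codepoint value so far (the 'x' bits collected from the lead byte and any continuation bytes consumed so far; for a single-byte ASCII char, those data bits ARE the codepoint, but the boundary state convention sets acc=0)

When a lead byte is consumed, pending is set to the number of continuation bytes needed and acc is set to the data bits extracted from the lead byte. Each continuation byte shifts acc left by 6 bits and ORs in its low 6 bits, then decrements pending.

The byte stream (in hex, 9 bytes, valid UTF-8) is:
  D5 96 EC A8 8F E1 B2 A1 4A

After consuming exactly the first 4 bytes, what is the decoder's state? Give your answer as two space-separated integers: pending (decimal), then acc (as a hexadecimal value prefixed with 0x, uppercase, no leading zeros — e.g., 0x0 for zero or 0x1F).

Answer: 1 0x328

Derivation:
Byte[0]=D5: 2-byte lead. pending=1, acc=0x15
Byte[1]=96: continuation. acc=(acc<<6)|0x16=0x556, pending=0
Byte[2]=EC: 3-byte lead. pending=2, acc=0xC
Byte[3]=A8: continuation. acc=(acc<<6)|0x28=0x328, pending=1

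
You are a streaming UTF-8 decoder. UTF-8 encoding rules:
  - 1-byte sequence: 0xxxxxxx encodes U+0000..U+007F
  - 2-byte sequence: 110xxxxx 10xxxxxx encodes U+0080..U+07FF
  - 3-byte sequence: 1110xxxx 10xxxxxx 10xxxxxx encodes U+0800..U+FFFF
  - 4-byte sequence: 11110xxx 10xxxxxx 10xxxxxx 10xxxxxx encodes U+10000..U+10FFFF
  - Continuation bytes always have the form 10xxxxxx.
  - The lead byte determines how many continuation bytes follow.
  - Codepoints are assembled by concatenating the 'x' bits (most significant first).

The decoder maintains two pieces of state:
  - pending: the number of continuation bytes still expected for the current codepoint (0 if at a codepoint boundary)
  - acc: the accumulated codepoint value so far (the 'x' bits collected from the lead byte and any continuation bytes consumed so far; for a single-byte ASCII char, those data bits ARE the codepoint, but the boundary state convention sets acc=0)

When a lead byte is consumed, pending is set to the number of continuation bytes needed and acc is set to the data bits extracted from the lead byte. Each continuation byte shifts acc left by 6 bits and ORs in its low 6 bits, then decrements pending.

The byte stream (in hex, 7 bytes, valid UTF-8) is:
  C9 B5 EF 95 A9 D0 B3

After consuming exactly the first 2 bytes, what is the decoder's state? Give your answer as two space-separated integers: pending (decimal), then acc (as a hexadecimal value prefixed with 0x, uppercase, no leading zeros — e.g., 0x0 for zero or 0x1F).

Byte[0]=C9: 2-byte lead. pending=1, acc=0x9
Byte[1]=B5: continuation. acc=(acc<<6)|0x35=0x275, pending=0

Answer: 0 0x275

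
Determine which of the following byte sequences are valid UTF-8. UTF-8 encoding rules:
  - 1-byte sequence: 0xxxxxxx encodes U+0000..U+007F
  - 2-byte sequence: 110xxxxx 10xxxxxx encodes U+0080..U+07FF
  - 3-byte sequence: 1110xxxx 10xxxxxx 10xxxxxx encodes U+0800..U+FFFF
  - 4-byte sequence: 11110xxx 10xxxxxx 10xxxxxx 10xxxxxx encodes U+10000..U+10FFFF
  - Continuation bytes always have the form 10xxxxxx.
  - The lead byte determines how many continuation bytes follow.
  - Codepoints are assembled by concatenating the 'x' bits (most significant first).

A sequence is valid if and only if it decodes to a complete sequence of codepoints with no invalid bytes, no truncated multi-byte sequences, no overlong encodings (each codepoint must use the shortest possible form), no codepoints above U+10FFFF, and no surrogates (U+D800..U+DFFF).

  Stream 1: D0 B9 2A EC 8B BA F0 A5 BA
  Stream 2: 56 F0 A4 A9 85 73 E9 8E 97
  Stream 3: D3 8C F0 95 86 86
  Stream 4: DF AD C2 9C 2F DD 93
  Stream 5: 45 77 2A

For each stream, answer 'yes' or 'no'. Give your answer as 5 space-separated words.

Stream 1: error at byte offset 9. INVALID
Stream 2: decodes cleanly. VALID
Stream 3: decodes cleanly. VALID
Stream 4: decodes cleanly. VALID
Stream 5: decodes cleanly. VALID

Answer: no yes yes yes yes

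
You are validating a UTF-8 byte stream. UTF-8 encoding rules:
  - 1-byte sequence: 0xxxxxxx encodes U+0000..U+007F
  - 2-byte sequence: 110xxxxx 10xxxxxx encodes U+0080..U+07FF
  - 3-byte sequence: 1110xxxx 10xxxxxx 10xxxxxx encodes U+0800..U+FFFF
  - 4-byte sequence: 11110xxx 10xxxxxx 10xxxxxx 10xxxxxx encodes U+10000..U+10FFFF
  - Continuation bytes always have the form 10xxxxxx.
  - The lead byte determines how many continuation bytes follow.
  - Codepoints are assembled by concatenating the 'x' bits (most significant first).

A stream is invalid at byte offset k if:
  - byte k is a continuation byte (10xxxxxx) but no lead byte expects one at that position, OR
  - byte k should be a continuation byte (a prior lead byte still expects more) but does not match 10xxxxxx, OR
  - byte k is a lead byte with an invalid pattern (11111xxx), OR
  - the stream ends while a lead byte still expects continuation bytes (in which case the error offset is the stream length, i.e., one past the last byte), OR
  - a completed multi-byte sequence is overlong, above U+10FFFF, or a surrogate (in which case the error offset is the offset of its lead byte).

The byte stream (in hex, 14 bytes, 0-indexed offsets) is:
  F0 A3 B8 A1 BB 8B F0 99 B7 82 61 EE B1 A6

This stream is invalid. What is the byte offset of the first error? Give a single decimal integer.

Answer: 4

Derivation:
Byte[0]=F0: 4-byte lead, need 3 cont bytes. acc=0x0
Byte[1]=A3: continuation. acc=(acc<<6)|0x23=0x23
Byte[2]=B8: continuation. acc=(acc<<6)|0x38=0x8F8
Byte[3]=A1: continuation. acc=(acc<<6)|0x21=0x23E21
Completed: cp=U+23E21 (starts at byte 0)
Byte[4]=BB: INVALID lead byte (not 0xxx/110x/1110/11110)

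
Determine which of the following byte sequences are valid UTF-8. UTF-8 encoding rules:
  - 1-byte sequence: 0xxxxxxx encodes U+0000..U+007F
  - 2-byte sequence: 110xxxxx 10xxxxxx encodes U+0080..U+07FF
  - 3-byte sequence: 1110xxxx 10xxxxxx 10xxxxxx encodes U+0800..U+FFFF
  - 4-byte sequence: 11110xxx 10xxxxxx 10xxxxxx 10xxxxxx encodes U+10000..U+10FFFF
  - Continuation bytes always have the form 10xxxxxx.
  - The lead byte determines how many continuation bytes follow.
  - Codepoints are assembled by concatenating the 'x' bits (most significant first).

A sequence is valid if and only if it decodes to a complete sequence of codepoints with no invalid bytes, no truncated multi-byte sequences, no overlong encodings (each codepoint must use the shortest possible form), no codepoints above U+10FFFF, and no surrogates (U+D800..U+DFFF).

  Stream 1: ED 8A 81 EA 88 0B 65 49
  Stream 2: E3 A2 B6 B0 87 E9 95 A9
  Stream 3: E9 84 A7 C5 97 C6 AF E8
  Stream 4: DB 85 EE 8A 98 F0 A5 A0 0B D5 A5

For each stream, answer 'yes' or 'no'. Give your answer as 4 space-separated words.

Answer: no no no no

Derivation:
Stream 1: error at byte offset 5. INVALID
Stream 2: error at byte offset 3. INVALID
Stream 3: error at byte offset 8. INVALID
Stream 4: error at byte offset 8. INVALID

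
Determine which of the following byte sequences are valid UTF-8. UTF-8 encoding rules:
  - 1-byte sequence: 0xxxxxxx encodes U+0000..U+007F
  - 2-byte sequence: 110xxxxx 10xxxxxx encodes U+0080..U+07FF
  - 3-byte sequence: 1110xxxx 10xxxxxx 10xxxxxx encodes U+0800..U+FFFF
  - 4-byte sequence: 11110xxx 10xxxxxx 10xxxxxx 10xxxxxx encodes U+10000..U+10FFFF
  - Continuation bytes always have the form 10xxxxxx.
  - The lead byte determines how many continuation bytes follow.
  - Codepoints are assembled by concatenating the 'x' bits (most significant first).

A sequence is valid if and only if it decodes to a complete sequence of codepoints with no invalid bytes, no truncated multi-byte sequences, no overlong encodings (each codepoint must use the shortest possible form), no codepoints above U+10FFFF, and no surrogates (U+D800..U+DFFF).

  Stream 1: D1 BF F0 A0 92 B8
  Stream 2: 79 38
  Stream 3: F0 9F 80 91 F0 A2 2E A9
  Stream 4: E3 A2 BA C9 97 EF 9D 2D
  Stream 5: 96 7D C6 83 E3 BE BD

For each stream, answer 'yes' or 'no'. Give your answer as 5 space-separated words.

Stream 1: decodes cleanly. VALID
Stream 2: decodes cleanly. VALID
Stream 3: error at byte offset 6. INVALID
Stream 4: error at byte offset 7. INVALID
Stream 5: error at byte offset 0. INVALID

Answer: yes yes no no no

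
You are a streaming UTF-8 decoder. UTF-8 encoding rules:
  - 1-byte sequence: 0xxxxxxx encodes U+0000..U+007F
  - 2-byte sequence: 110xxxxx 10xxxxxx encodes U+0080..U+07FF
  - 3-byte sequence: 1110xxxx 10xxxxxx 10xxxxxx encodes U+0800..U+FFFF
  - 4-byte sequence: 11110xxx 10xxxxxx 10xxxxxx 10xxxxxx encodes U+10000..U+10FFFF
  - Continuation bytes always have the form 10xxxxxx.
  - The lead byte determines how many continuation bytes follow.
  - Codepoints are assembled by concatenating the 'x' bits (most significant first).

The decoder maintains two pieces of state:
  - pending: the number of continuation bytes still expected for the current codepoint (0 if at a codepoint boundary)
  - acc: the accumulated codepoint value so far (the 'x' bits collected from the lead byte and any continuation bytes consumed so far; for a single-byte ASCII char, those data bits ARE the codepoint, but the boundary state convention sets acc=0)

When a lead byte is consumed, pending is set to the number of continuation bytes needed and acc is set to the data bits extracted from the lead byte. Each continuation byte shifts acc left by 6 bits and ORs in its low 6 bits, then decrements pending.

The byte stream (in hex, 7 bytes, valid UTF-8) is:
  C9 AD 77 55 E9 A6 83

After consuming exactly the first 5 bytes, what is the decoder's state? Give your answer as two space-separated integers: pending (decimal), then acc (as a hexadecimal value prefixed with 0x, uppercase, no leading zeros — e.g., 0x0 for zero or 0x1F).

Answer: 2 0x9

Derivation:
Byte[0]=C9: 2-byte lead. pending=1, acc=0x9
Byte[1]=AD: continuation. acc=(acc<<6)|0x2D=0x26D, pending=0
Byte[2]=77: 1-byte. pending=0, acc=0x0
Byte[3]=55: 1-byte. pending=0, acc=0x0
Byte[4]=E9: 3-byte lead. pending=2, acc=0x9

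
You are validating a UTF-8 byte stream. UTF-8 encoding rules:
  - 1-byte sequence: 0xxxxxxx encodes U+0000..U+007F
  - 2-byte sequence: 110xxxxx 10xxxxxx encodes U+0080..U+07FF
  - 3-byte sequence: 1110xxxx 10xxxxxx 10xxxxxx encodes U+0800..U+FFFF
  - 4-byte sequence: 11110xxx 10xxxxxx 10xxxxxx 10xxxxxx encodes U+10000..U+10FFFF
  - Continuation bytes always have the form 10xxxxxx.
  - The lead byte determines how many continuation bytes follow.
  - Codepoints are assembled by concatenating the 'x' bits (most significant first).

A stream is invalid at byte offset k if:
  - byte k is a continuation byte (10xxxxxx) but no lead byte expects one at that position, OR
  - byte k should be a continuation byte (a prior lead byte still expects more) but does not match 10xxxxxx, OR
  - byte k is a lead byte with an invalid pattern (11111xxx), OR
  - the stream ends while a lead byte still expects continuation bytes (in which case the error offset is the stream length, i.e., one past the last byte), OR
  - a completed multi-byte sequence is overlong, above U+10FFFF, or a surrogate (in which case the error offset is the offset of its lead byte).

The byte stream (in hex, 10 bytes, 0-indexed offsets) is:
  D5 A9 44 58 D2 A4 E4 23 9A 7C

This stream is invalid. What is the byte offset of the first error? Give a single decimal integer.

Byte[0]=D5: 2-byte lead, need 1 cont bytes. acc=0x15
Byte[1]=A9: continuation. acc=(acc<<6)|0x29=0x569
Completed: cp=U+0569 (starts at byte 0)
Byte[2]=44: 1-byte ASCII. cp=U+0044
Byte[3]=58: 1-byte ASCII. cp=U+0058
Byte[4]=D2: 2-byte lead, need 1 cont bytes. acc=0x12
Byte[5]=A4: continuation. acc=(acc<<6)|0x24=0x4A4
Completed: cp=U+04A4 (starts at byte 4)
Byte[6]=E4: 3-byte lead, need 2 cont bytes. acc=0x4
Byte[7]=23: expected 10xxxxxx continuation. INVALID

Answer: 7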